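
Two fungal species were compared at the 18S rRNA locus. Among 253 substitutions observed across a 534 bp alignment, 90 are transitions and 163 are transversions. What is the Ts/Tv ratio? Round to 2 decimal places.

0.55

R = 90/163 = 0.552147… ≈ 0.55 (to 2 d.p.).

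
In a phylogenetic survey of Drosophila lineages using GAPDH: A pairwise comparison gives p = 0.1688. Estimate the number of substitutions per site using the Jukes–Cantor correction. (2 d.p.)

0.19

d = −(3/4) ln(1 − 4p/3) = −0.75 ln(1 − 0.225067) = −0.75 ln(0.774933)
  = −0.75 × (-0.254979) = 0.191234 substitutions/site.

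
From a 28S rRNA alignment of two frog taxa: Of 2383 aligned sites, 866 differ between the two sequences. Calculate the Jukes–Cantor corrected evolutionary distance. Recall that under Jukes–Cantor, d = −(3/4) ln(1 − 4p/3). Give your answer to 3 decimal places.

p = 866/2383 ≈ 0.363407.
d = −(3/4) ln(1 − 4p/3) = −0.75 ln(1 − 0.484543) = −0.75 ln(0.515457)
  = −0.75 × (-0.662701) = 0.497026 substitutions/site.

0.497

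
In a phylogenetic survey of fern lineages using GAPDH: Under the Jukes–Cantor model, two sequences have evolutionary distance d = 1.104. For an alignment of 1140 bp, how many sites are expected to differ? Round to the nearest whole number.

659

Invert JC69: p = (3/4)(1 − e^(−4d/3)) = 0.75 × (1 − e^(-1.472)) = 0.75 × (1 − 0.229466) = 0.577901.
Expected differing sites = pL ≈ 0.577901 × 1140 = 658.80714 ≈ 659.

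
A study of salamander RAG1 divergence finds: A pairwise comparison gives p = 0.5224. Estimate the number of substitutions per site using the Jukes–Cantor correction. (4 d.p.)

0.8944

d = −(3/4) ln(1 − 4p/3) = −0.75 ln(1 − 0.696533) = −0.75 ln(0.303467)
  = −0.75 × (-1.192482) = 0.894362 substitutions/site.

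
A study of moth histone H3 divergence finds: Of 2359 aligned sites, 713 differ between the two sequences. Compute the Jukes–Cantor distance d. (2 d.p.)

0.39

p = 713/2359 ≈ 0.302247.
d = −(3/4) ln(1 − 4p/3) = −0.75 ln(1 − 0.402996) = −0.75 ln(0.597004)
  = −0.75 × (-0.515831) = 0.386873 substitutions/site.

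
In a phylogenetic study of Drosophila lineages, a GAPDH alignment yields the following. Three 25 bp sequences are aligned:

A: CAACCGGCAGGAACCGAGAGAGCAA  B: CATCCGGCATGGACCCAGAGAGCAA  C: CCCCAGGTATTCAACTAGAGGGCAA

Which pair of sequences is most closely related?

A and B

A–B: 4/25 differ, p = 0.160, d = 0.180.
A–C: 10/25 differ, p = 0.400, d = 0.572.
B–C: 9/25 differ, p = 0.360, d = 0.490.
The smallest distance is between A and B.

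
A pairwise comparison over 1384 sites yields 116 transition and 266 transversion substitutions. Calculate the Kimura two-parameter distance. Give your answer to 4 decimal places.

0.3443

P = 116/1384 ≈ 0.083815 and Q = 266/1384 ≈ 0.192197.
Under the Kimura two-parameter model, d = −½ ln(1 − 2P − Q) − ¼ ln(1 − 2Q).
1 − 2P − Q = 0.640173, giving −½ ln(0.640173) = 0.223008.
1 − 2Q = 0.615606, giving −¼ ln(0.615606) = 0.121287.
d = 0.223008 + 0.121287 = 0.344295.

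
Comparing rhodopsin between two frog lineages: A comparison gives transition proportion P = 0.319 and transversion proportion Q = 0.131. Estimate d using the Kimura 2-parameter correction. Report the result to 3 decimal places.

0.809

Under the Kimura two-parameter model, d = −½ ln(1 − 2P − Q) − ¼ ln(1 − 2Q).
1 − 2P − Q = 0.231, giving −½ ln(0.231) = 0.732669.
1 − 2Q = 0.738, giving −¼ ln(0.738) = 0.075953.
d = 0.732669 + 0.075953 = 0.808622.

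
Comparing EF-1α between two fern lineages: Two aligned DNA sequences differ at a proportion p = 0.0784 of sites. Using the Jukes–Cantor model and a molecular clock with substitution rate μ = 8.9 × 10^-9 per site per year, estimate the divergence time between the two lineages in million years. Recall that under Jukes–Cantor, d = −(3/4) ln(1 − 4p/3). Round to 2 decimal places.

d = −(3/4) ln(1 − 4p/3) = −0.75 ln(1 − 0.104533) = −0.75 ln(0.895467)
  = −0.75 × (-0.110410) = 0.082808 substitutions/site.
Under a molecular clock d = 2μt, so t = d/(2μ) = 0.082808 / (2 × 8.9 × 10^-9) = 4.65 million years.

4.65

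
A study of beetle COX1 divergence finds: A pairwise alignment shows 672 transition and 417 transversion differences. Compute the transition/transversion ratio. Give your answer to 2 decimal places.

1.61

R = 672/417 = 1.611510… ≈ 1.61 (to 2 d.p.).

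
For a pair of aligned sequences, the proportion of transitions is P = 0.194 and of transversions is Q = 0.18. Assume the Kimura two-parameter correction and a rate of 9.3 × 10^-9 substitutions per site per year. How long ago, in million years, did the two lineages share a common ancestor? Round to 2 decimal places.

Under the Kimura two-parameter model, d = −½ ln(1 − 2P − Q) − ¼ ln(1 − 2Q).
1 − 2P − Q = 0.432, giving −½ ln(0.432) = 0.419665.
1 − 2Q = 0.64, giving −¼ ln(0.64) = 0.111572.
d = 0.419665 + 0.111572 = 0.531237.
Under a molecular clock d = 2μt, so t = d/(2μ) = 0.531237 / (2 × 9.3 × 10^-9) = 28.56 million years.

28.56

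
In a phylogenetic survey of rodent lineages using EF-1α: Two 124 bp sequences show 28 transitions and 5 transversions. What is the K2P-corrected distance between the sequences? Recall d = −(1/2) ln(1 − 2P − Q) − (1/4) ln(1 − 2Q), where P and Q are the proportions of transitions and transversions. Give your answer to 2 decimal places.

P = 28/124 ≈ 0.225806 and Q = 5/124 ≈ 0.040323.
Under the Kimura two-parameter model, d = −½ ln(1 − 2P − Q) − ¼ ln(1 − 2Q).
1 − 2P − Q = 0.508065, giving −½ ln(0.508065) = 0.338573.
1 − 2Q = 0.919354, giving −¼ ln(0.919354) = 0.021021.
d = 0.338573 + 0.021021 = 0.359594.

0.36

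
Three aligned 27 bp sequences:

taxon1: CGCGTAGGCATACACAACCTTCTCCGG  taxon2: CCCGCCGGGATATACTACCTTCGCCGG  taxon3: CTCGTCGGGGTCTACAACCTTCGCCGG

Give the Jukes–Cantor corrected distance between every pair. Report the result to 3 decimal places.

taxon1–taxon2: 7/27 sites differ → p ≈ 0.259259, d = −0.75 ln(1 − 0.345679) = 0.318118 ≈ 0.318.
taxon1–taxon3: 7/27 sites differ → p ≈ 0.259259, d = −0.75 ln(1 − 0.345679) = 0.318118 ≈ 0.318.
taxon2–taxon3: 5/27 sites differ → p ≈ 0.185185, d = −0.75 ln(1 − 0.246913) = 0.212681 ≈ 0.213.

d(taxon1,taxon2) = 0.318, d(taxon1,taxon3) = 0.318, d(taxon2,taxon3) = 0.213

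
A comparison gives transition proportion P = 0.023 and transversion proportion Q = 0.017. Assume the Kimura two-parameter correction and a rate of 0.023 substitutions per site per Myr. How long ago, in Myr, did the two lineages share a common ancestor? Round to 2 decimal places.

0.90

Under the Kimura two-parameter model, d = −½ ln(1 − 2P − Q) − ¼ ln(1 − 2Q).
1 − 2P − Q = 0.937, giving −½ ln(0.937) = 0.032536.
1 − 2Q = 0.966, giving −¼ ln(0.966) = 0.008648.
d = 0.032536 + 0.008648 = 0.041184.
Under a molecular clock d = 2μt, so t = d/(2μ) = 0.041184 / (2 × 0.023) = 0.90 Myr.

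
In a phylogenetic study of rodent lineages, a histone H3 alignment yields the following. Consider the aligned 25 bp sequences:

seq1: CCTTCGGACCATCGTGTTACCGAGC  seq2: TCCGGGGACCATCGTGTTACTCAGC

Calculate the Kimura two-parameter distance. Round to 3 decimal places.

Of 25 sites, 3 differences are transitions and 3 are transversions, so P = 3/25 = 0.12 and Q = 3/25 = 0.12.
Under the Kimura two-parameter model, d = −½ ln(1 − 2P − Q) − ¼ ln(1 − 2Q).
1 − 2P − Q = 0.64, giving −½ ln(0.64) = 0.223144.
1 − 2Q = 0.76, giving −¼ ln(0.76) = 0.068609.
d = 0.223144 + 0.068609 = 0.291753.

0.292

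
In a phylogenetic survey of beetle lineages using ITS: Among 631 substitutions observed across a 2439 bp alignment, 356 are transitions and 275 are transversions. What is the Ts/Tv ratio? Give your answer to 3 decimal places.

R = 356/275 = 1.294545… ≈ 1.295 (to 3 d.p.).

1.295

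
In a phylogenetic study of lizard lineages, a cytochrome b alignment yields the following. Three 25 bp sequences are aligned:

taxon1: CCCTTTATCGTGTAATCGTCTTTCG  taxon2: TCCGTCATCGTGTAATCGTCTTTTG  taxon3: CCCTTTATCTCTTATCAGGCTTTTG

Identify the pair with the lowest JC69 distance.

taxon1 and taxon2

taxon1–taxon2: 4/25 differ, p = 0.160, d = 0.180.
taxon1–taxon3: 8/25 differ, p = 0.320, d = 0.417.
taxon2–taxon3: 10/25 differ, p = 0.400, d = 0.572.
The smallest distance is between taxon1 and taxon2.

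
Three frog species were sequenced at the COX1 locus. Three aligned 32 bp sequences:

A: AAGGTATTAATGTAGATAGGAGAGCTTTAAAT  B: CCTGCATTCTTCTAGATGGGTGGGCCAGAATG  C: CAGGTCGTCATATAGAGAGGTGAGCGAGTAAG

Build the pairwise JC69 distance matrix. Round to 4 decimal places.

d(A,B) = 0.7356, d(A,C) = 0.5199, d(B,C) = 0.5851

A–B: 15/32 sites differ → p = 0.46875, d = −0.75 ln(1 − 0.625) = 0.735622 ≈ 0.7356.
A–C: 12/32 sites differ → p = 0.375, d = −0.75 ln(1 − 0.5) = 0.519860 ≈ 0.5199.
B–C: 13/32 sites differ → p = 0.40625, d = −0.75 ln(1 − 0.541667) = 0.585119 ≈ 0.5851.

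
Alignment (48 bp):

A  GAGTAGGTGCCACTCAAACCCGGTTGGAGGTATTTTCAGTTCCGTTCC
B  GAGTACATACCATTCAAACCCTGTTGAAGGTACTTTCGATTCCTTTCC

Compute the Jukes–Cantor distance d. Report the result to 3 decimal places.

0.244

The sequences differ at 10 of 48 sites (6, 7, 9, 13, 22, 27, 33, 38, 39, 44), so p = 10/48 ≈ 0.208333.
d = −(3/4) ln(1 − 4p/3) = −0.75 ln(1 − 0.277777) = −0.75 ln(0.722223)
  = −0.75 × (-0.325421) = 0.244066 substitutions/site.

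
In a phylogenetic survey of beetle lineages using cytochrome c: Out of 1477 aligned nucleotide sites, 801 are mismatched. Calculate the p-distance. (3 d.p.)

p = 801/1477 = 0.542315… ≈ 0.542 (to 3 d.p.).

0.542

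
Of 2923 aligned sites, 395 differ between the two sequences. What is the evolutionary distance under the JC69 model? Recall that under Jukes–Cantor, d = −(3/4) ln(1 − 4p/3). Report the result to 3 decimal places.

p = 395/2923 ≈ 0.135135.
d = −(3/4) ln(1 − 4p/3) = −0.75 ln(1 − 0.18018) = −0.75 ln(0.81982)
  = −0.75 × (-0.198670) = 0.149003 substitutions/site.

0.149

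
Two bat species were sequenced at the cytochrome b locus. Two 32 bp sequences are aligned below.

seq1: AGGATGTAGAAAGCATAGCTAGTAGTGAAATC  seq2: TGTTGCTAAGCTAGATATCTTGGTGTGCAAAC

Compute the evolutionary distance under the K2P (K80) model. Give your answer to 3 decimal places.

Of 32 sites, 3 differences are transitions and 14 are transversions, so P = 3/32 = 0.09375 and Q = 14/32 = 0.4375.
Under the Kimura two-parameter model, d = −½ ln(1 − 2P − Q) − ¼ ln(1 − 2Q).
1 − 2P − Q = 0.375, giving −½ ln(0.375) = 0.490415.
1 − 2Q = 0.125, giving −¼ ln(0.125) = 0.519860.
d = 0.490415 + 0.519860 = 1.010275.

1.010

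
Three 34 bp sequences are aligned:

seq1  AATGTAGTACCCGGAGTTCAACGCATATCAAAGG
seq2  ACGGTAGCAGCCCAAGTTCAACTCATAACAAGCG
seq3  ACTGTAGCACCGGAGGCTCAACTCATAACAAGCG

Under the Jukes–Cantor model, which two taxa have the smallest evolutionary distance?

seq1–seq2: 10/34 differ, p = 0.294, d = 0.373.
seq1–seq3: 10/34 differ, p = 0.294, d = 0.373.
seq2–seq3: 6/34 differ, p = 0.176, d = 0.201.
The smallest distance is between seq2 and seq3.

seq2 and seq3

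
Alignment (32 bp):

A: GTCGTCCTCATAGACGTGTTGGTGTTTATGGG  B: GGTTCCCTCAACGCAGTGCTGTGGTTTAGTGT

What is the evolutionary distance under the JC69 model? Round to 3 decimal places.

The sequences differ at 14 of 32 sites, so p = 14/32 = 0.4375.
d = −(3/4) ln(1 − 4p/3) = −0.75 ln(1 − 0.583333) = −0.75 ln(0.416667)
  = −0.75 × (-0.875468) = 0.656601 substitutions/site.

0.657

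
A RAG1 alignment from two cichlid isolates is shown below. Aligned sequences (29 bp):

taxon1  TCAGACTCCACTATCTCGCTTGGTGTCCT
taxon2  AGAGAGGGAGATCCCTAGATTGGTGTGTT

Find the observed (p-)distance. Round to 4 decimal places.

0.4828

The sequences differ at 14 of 29 positions.
p = 14/29 = 0.482758… ≈ 0.4828 (to 4 d.p.).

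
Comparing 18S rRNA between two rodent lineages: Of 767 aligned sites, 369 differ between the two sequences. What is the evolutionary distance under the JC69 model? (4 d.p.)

0.7693

p = 369/767 ≈ 0.481095.
d = −(3/4) ln(1 − 4p/3) = −0.75 ln(1 − 0.64146) = −0.75 ln(0.35854)
  = −0.75 × (-1.025715) = 0.769286 substitutions/site.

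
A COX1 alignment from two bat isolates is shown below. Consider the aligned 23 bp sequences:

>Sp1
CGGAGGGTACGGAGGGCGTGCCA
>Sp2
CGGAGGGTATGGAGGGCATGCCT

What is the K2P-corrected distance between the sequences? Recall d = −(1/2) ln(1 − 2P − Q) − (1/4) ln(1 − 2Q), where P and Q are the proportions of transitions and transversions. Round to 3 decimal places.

Of 23 sites, 2 differences are transitions and 1 are transversions, so P = 2/23 ≈ 0.086957 and Q = 1/23 ≈ 0.043478.
Under the Kimura two-parameter model, d = −½ ln(1 − 2P − Q) − ¼ ln(1 − 2Q).
1 − 2P − Q = 0.782608, giving −½ ln(0.782608) = 0.122562.
1 − 2Q = 0.913044, giving −¼ ln(0.913044) = 0.022743.
d = 0.122562 + 0.022743 = 0.145305.

0.145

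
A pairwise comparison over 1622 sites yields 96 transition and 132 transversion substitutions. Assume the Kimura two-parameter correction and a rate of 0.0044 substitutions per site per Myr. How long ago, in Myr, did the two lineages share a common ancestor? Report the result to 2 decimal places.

P = 96/1622 ≈ 0.059186 and Q = 132/1622 ≈ 0.081381.
Under the Kimura two-parameter model, d = −½ ln(1 − 2P − Q) − ¼ ln(1 − 2Q).
1 − 2P − Q = 0.800247, giving −½ ln(0.800247) = 0.111417.
1 − 2Q = 0.837238, giving −¼ ln(0.837238) = 0.044412.
d = 0.111417 + 0.044412 = 0.155829.
Under a molecular clock d = 2μt, so t = d/(2μ) = 0.155829 / (2 × 0.0044) = 17.71 Myr.

17.71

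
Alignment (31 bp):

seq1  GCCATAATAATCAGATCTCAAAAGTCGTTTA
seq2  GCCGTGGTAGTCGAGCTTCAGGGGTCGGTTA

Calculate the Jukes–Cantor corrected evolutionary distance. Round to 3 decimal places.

0.614

The sequences differ at 13 of 31 sites, so p = 13/31 ≈ 0.419355.
d = −(3/4) ln(1 − 4p/3) = −0.75 ln(1 − 0.55914) = −0.75 ln(0.44086)
  = −0.75 × (-0.819028) = 0.614271 substitutions/site.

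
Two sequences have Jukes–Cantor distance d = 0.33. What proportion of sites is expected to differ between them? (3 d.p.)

p = (3/4)(1 − e^(−4d/3)) = 0.75 × (1 − e^(-0.44)) = 0.75 × (1 − 0.644036) = 0.266973.

0.267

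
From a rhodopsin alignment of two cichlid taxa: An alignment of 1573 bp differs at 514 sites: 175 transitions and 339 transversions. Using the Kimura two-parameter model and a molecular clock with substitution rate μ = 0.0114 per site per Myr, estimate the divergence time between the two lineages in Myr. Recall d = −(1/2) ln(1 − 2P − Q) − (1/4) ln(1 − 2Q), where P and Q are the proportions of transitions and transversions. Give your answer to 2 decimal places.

18.82

P = 175/1573 ≈ 0.111252 and Q = 339/1573 ≈ 0.215512.
Under the Kimura two-parameter model, d = −½ ln(1 − 2P − Q) − ¼ ln(1 − 2Q).
1 − 2P − Q = 0.561984, giving −½ ln(0.561984) = 0.288141.
1 − 2Q = 0.568976, giving −¼ ln(0.568976) = 0.140979.
d = 0.288141 + 0.140979 = 0.429120.
Under a molecular clock d = 2μt, so t = d/(2μ) = 0.429120 / (2 × 0.0114) = 18.82 Myr.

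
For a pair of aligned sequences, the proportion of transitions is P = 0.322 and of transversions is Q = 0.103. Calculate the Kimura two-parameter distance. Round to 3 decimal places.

Under the Kimura two-parameter model, d = −½ ln(1 − 2P − Q) − ¼ ln(1 − 2Q).
1 − 2P − Q = 0.253, giving −½ ln(0.253) = 0.687183.
1 − 2Q = 0.794, giving −¼ ln(0.794) = 0.057668.
d = 0.687183 + 0.057668 = 0.744851.

0.745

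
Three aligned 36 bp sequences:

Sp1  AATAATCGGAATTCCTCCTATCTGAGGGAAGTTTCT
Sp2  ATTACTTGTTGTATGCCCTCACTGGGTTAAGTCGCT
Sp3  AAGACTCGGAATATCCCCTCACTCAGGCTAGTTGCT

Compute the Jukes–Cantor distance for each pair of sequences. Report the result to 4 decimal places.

d(Sp1,Sp2) = 0.7449, d(Sp1,Sp3) = 0.3924, d(Sp2,Sp3) = 0.4926

Sp1–Sp2: 17/36 sites differ → p ≈ 0.472222, d = −0.75 ln(1 − 0.629629) = 0.744938 ≈ 0.7449.
Sp1–Sp3: 11/36 sites differ → p ≈ 0.305556, d = −0.75 ln(1 − 0.407408) = 0.392437 ≈ 0.3924.
Sp2–Sp3: 13/36 sites differ → p ≈ 0.361111, d = −0.75 ln(1 − 0.481481) = 0.492584 ≈ 0.4926.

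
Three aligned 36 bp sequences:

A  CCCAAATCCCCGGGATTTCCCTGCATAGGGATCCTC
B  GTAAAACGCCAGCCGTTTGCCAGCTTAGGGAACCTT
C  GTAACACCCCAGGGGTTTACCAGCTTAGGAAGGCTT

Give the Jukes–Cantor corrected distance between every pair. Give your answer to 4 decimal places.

d(A,B) = 0.5482, d(A,C) = 0.5482, d(B,C) = 0.2635

A–B: 14/36 sites differ → p ≈ 0.388889, d = −0.75 ln(1 − 0.518519) = 0.548166 ≈ 0.5482.
A–C: 14/36 sites differ → p ≈ 0.388889, d = −0.75 ln(1 − 0.518519) = 0.548166 ≈ 0.5482.
B–C: 8/36 sites differ → p ≈ 0.222222, d = −0.75 ln(1 − 0.296296) = 0.263548 ≈ 0.2635.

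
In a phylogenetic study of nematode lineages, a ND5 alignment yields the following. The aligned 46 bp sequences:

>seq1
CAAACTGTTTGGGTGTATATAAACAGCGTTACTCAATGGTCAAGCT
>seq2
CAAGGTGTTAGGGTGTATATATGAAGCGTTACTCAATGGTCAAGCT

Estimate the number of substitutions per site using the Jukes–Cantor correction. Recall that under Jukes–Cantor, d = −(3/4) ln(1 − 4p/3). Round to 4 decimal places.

The sequences differ at 6 of 46 sites (4, 5, 10, 22, 23, 24), so p = 6/46 ≈ 0.130435.
d = −(3/4) ln(1 − 4p/3) = −0.75 ln(1 − 0.173913) = −0.75 ln(0.826087)
  = −0.75 × (-0.191055) = 0.143291 substitutions/site.

0.1433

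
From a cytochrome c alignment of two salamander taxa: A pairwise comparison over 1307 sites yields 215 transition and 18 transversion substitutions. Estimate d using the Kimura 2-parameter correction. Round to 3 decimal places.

P = 215/1307 ≈ 0.164499 and Q = 18/1307 ≈ 0.013772.
Under the Kimura two-parameter model, d = −½ ln(1 − 2P − Q) − ¼ ln(1 − 2Q).
1 − 2P − Q = 0.65723, giving −½ ln(0.65723) = 0.209861.
1 − 2Q = 0.972456, giving −¼ ln(0.972456) = 0.006983.
d = 0.209861 + 0.006983 = 0.216844.

0.217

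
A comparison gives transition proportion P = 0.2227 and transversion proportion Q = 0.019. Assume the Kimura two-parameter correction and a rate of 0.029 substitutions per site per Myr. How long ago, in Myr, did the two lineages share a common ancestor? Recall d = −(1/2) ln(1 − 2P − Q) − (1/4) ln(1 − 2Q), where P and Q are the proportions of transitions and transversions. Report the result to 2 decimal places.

Under the Kimura two-parameter model, d = −½ ln(1 − 2P − Q) − ¼ ln(1 − 2Q).
1 − 2P − Q = 0.5356, giving −½ ln(0.5356) = 0.312184.
1 − 2Q = 0.962, giving −¼ ln(0.962) = 0.009685.
d = 0.312184 + 0.009685 = 0.321869.
Under a molecular clock d = 2μt, so t = d/(2μ) = 0.321869 / (2 × 0.029) = 5.55 Myr.

5.55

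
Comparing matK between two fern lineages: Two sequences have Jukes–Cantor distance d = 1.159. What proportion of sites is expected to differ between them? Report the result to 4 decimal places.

0.5901

p = (3/4)(1 − e^(−4d/3)) = 0.75 × (1 − e^(-1.545333)) = 0.75 × (1 − 0.213241) = 0.590069.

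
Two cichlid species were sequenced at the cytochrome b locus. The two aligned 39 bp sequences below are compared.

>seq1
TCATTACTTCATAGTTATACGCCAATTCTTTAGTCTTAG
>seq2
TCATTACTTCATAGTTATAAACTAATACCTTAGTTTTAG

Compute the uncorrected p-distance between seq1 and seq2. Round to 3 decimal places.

The sequences differ at 6 of 39 positions (sites 20, 21, 23, 27, 29, 35).
p = 6/39 = 0.153846… ≈ 0.154 (to 3 d.p.).

0.154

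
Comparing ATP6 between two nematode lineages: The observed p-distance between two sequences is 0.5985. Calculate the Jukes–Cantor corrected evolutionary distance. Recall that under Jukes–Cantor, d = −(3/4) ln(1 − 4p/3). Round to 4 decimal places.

d = −(3/4) ln(1 − 4p/3) = −0.75 ln(1 − 0.798) = −0.75 ln(0.202)
  = −0.75 × (-1.599488) = 1.199616 substitutions/site.

1.1996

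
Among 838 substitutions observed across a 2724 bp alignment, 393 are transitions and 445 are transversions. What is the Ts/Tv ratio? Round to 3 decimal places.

0.883

R = 393/445 = 0.883146… ≈ 0.883 (to 3 d.p.).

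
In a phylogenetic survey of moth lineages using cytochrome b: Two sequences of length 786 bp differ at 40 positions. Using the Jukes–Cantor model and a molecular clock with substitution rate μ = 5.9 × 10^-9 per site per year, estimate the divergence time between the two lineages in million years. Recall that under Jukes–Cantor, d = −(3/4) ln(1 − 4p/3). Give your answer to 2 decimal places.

4.47

p = 40/786 ≈ 0.050891.
d = −(3/4) ln(1 − 4p/3) = −0.75 ln(1 − 0.067855) = −0.75 ln(0.932145)
  = −0.75 × (-0.070267) = 0.052700 substitutions/site.
Under a molecular clock d = 2μt, so t = d/(2μ) = 0.052700 / (2 × 5.9 × 10^-9) = 4.47 million years.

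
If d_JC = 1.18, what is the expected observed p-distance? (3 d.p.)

p = (3/4)(1 − e^(−4d/3)) = 0.75 × (1 − e^(-1.573333)) = 0.75 × (1 − 0.207353) = 0.594485.

0.594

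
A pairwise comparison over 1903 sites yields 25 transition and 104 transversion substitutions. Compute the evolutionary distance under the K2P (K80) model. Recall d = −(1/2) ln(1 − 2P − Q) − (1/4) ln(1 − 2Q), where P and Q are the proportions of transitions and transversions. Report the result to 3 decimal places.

P = 25/1903 ≈ 0.013137 and Q = 104/1903 ≈ 0.054651.
Under the Kimura two-parameter model, d = −½ ln(1 − 2P − Q) − ¼ ln(1 − 2Q).
1 − 2P − Q = 0.919075, giving −½ ln(0.919075) = 0.042194.
1 − 2Q = 0.890698, giving −¼ ln(0.890698) = 0.028937.
d = 0.042194 + 0.028937 = 0.071131.

0.071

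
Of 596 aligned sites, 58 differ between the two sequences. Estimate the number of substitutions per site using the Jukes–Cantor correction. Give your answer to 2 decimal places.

0.10

p = 58/596 ≈ 0.097315.
d = −(3/4) ln(1 − 4p/3) = −0.75 ln(1 − 0.129753) = −0.75 ln(0.870247)
  = −0.75 × (-0.138978) = 0.104234 substitutions/site.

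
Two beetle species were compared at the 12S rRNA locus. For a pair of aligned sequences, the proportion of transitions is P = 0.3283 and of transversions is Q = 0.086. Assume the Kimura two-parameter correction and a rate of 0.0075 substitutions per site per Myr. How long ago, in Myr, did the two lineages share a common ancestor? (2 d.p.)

Under the Kimura two-parameter model, d = −½ ln(1 − 2P − Q) − ¼ ln(1 − 2Q).
1 − 2P − Q = 0.2574, giving −½ ln(0.2574) = 0.678562.
1 − 2Q = 0.828, giving −¼ ln(0.828) = 0.047186.
d = 0.678562 + 0.047186 = 0.725748.
Under a molecular clock d = 2μt, so t = d/(2μ) = 0.725748 / (2 × 0.0075) = 48.38 Myr.

48.38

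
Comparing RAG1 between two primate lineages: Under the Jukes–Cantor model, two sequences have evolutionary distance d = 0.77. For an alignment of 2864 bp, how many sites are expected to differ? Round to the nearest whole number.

1379

Invert JC69: p = (3/4)(1 − e^(−4d/3)) = 0.75 × (1 − e^(-1.026667)) = 0.75 × (1 − 0.358199) = 0.481351.
Expected differing sites = pL ≈ 0.481351 × 2864 = 1378.589264 ≈ 1379.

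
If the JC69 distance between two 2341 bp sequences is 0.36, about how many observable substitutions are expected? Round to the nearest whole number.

669

Invert JC69: p = (3/4)(1 − e^(−4d/3)) = 0.75 × (1 − e^(-0.48)) = 0.75 × (1 − 0.618783) = 0.285913.
Expected differing sites = pL ≈ 0.285913 × 2341 = 669.322333 ≈ 669.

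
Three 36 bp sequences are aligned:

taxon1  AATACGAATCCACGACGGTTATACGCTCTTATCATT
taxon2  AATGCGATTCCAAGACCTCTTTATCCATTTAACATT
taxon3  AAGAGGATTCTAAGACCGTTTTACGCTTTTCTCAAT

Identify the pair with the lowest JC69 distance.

taxon1–taxon2: 12/36 differ, p = 0.333, d = 0.441.
taxon1–taxon3: 10/36 differ, p = 0.278, d = 0.347.
taxon2–taxon3: 12/36 differ, p = 0.333, d = 0.441.
The smallest distance is between taxon1 and taxon3.

taxon1 and taxon3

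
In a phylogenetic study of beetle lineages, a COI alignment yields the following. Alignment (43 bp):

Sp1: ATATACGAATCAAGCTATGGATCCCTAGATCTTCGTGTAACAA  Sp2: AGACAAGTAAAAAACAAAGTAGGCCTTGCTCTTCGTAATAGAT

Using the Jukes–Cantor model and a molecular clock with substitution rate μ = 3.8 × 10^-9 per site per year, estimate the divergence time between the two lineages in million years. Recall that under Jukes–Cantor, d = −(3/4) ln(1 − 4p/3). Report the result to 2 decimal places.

The sequences differ at 19 of 43 sites, so p = 19/43 ≈ 0.44186.
d = −(3/4) ln(1 − 4p/3) = −0.75 ln(1 − 0.589147) = −0.75 ln(0.410853)
  = −0.75 × (-0.889520) = 0.667140 substitutions/site.
Under a molecular clock d = 2μt, so t = d/(2μ) = 0.667140 / (2 × 3.8 × 10^-9) = 87.78 million years.

87.78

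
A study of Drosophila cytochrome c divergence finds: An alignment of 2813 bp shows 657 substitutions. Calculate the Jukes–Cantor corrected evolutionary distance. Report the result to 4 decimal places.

p = 657/2813 ≈ 0.233558.
d = −(3/4) ln(1 − 4p/3) = −0.75 ln(1 − 0.311411) = −0.75 ln(0.688589)
  = −0.75 × (-0.373111) = 0.279833 substitutions/site.

0.2798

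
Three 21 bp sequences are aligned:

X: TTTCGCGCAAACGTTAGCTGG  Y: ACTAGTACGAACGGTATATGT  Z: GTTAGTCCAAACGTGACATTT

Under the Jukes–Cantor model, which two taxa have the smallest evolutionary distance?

X–Y: 10/21 differ, p = 0.476, d = 0.756.
X–Z: 9/21 differ, p = 0.429, d = 0.635.
Y–Z: 8/21 differ, p = 0.381, d = 0.532.
The smallest distance is between Y and Z.

Y and Z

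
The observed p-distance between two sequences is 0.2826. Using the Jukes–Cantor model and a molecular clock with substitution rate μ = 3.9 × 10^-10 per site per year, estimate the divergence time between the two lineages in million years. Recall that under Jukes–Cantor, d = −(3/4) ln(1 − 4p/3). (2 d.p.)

454.70

d = −(3/4) ln(1 − 4p/3) = −0.75 ln(1 − 0.3768) = −0.75 ln(0.6232)
  = −0.75 × (-0.472888) = 0.354666 substitutions/site.
Under a molecular clock d = 2μt, so t = d/(2μ) = 0.354666 / (2 × 3.9 × 10^-10) = 454.70 million years.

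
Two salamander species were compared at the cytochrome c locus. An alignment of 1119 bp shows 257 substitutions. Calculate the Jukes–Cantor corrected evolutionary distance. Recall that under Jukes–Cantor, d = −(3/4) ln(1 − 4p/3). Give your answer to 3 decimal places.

0.274

p = 257/1119 ≈ 0.229669.
d = −(3/4) ln(1 − 4p/3) = −0.75 ln(1 − 0.306225) = −0.75 ln(0.693775)
  = −0.75 × (-0.365608) = 0.274206 substitutions/site.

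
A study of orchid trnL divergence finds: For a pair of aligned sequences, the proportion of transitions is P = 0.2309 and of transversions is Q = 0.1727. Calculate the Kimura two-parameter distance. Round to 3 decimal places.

Under the Kimura two-parameter model, d = −½ ln(1 − 2P − Q) − ¼ ln(1 − 2Q).
1 − 2P − Q = 0.3655, giving −½ ln(0.3655) = 0.503244.
1 − 2Q = 0.6546, giving −¼ ln(0.6546) = 0.105933.
d = 0.503244 + 0.105933 = 0.609177.

0.609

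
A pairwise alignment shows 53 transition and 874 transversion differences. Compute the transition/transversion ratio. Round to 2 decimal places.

R = 53/874 = 0.060640… ≈ 0.06 (to 2 d.p.).

0.06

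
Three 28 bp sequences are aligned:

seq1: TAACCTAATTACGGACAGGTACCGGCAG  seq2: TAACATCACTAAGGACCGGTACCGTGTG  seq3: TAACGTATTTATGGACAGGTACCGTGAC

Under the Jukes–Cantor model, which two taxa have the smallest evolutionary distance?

seq1 and seq3

seq1–seq2: 8/28 differ, p = 0.286, d = 0.360.
seq1–seq3: 6/28 differ, p = 0.214, d = 0.252.
seq2–seq3: 8/28 differ, p = 0.286, d = 0.360.
The smallest distance is between seq1 and seq3.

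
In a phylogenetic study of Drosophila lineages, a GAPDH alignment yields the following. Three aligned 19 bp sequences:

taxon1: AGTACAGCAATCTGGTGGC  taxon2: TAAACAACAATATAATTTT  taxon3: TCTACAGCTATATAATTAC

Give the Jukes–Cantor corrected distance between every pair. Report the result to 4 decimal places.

taxon1–taxon2: 10/19 sites differ → p ≈ 0.526316, d = −0.75 ln(1 − 0.701755) = 0.907380 ≈ 0.9074.
taxon1–taxon3: 8/19 sites differ → p ≈ 0.421053, d = −0.75 ln(1 − 0.561404) = 0.618132 ≈ 0.6181.
taxon2–taxon3: 6/19 sites differ → p ≈ 0.315789, d = −0.75 ln(1 − 0.421052) = 0.409907 ≈ 0.4099.

d(taxon1,taxon2) = 0.9074, d(taxon1,taxon3) = 0.6181, d(taxon2,taxon3) = 0.4099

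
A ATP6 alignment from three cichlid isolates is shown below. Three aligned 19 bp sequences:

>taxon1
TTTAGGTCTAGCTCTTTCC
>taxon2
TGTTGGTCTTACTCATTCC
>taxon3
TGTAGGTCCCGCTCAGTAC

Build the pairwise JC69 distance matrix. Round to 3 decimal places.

d(taxon1,taxon2) = 0.324, d(taxon1,taxon3) = 0.410, d(taxon2,taxon3) = 0.410

taxon1–taxon2: 5/19 sites differ → p ≈ 0.263158, d = −0.75 ln(1 − 0.350877) = 0.324100 ≈ 0.324.
taxon1–taxon3: 6/19 sites differ → p ≈ 0.315789, d = −0.75 ln(1 − 0.421052) = 0.409907 ≈ 0.410.
taxon2–taxon3: 6/19 sites differ → p ≈ 0.315789, d = −0.75 ln(1 − 0.421052) = 0.409907 ≈ 0.410.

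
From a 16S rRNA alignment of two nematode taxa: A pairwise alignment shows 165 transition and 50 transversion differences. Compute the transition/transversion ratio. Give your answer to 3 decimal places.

R = 165/50 = 3.300.

3.300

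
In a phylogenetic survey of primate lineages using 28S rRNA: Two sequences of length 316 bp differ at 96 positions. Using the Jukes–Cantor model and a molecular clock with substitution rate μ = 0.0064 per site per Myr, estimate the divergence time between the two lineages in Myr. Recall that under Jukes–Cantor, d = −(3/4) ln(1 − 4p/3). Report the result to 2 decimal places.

30.43

p = 96/316 ≈ 0.303797.
d = −(3/4) ln(1 − 4p/3) = −0.75 ln(1 − 0.405063) = −0.75 ln(0.594937)
  = −0.75 × (-0.519300) = 0.389475 substitutions/site.
Under a molecular clock d = 2μt, so t = d/(2μ) = 0.389475 / (2 × 0.0064) = 30.43 Myr.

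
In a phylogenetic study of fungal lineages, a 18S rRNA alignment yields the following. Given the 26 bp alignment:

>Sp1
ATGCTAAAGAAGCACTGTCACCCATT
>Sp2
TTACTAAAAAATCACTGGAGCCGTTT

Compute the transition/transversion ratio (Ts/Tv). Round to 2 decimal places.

Transitions are A↔G and C↔T; transversions are all other mismatches.
Transitions: 3. Transversions: 6.
R = 3/6 = 0.50.

0.50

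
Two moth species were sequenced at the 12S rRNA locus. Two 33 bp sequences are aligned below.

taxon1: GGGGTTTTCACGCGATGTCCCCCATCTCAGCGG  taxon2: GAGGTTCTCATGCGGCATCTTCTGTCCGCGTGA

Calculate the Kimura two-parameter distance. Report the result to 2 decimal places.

Of 33 sites, 13 differences are transitions and 2 are transversions, so P = 13/33 ≈ 0.393939 and Q = 2/33 ≈ 0.060606.
Under the Kimura two-parameter model, d = −½ ln(1 − 2P − Q) − ¼ ln(1 − 2Q).
1 − 2P − Q = 0.151516, giving −½ ln(0.151516) = 0.943532.
1 − 2Q = 0.878788, giving −¼ ln(0.878788) = 0.032303.
d = 0.943532 + 0.032303 = 0.975835.

0.98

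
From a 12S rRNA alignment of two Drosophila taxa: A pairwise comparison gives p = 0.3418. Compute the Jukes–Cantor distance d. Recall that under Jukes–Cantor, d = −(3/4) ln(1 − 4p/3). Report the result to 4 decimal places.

0.4562

d = −(3/4) ln(1 − 4p/3) = −0.75 ln(1 − 0.455733) = −0.75 ln(0.544267)
  = −0.75 × (-0.608315) = 0.456236 substitutions/site.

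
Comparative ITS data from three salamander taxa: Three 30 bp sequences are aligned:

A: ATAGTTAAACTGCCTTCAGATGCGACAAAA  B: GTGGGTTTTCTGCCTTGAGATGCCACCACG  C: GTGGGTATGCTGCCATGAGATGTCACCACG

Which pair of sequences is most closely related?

A–B: 11/30 differ, p = 0.367, d = 0.503.
A–C: 12/30 differ, p = 0.400, d = 0.572.
B–C: 4/30 differ, p = 0.133, d = 0.147.
The smallest distance is between B and C.

B and C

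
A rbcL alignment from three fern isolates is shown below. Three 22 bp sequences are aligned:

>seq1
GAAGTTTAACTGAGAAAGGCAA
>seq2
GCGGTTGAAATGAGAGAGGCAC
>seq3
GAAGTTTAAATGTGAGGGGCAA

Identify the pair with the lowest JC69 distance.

seq1 and seq3

seq1–seq2: 6/22 differ, p = 0.273, d = 0.339.
seq1–seq3: 4/22 differ, p = 0.182, d = 0.208.
seq2–seq3: 6/22 differ, p = 0.273, d = 0.339.
The smallest distance is between seq1 and seq3.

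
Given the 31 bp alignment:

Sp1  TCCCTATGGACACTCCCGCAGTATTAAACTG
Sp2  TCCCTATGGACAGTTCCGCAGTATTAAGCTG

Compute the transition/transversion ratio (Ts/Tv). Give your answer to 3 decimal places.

2.000

Transitions are A↔G and C↔T; transversions are all other mismatches.
Transitions: 2. Transversions: 1.
R = 2/1 = 2.000.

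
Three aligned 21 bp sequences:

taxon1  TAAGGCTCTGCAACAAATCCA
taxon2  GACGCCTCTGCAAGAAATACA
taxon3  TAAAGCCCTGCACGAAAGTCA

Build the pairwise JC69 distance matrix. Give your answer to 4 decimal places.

d(taxon1,taxon2) = 0.2865, d(taxon1,taxon3) = 0.3597, d(taxon2,taxon3) = 0.5319

taxon1–taxon2: 5/21 sites differ → p ≈ 0.238095, d = −0.75 ln(1 − 0.31746) = 0.286451 ≈ 0.2865.
taxon1–taxon3: 6/21 sites differ → p ≈ 0.285714, d = −0.75 ln(1 − 0.380952) = 0.359679 ≈ 0.3597.
taxon2–taxon3: 8/21 sites differ → p ≈ 0.380952, d = −0.75 ln(1 − 0.507936) = 0.531860 ≈ 0.5319.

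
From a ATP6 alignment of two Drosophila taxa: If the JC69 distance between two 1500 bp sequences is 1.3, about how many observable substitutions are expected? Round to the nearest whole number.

926

Invert JC69: p = (3/4)(1 − e^(−4d/3)) = 0.75 × (1 − e^(-1.733333)) = 0.75 × (1 − 0.176695) = 0.617479.
Expected differing sites = pL ≈ 0.617479 × 1500 = 926.2185 ≈ 926.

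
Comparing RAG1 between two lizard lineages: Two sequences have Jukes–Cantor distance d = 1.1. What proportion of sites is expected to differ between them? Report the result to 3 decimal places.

0.577

p = (3/4)(1 − e^(−4d/3)) = 0.75 × (1 − e^(-1.466667)) = 0.75 × (1 − 0.230693) = 0.576980.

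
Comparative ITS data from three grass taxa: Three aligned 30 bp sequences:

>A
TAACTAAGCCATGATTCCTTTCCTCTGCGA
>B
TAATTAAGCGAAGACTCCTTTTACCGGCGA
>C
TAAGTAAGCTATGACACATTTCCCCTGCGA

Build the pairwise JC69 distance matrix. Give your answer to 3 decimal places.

d(A,B) = 0.330, d(A,C) = 0.233, d(B,C) = 0.330

A–B: 8/30 sites differ → p ≈ 0.266667, d = −0.75 ln(1 − 0.355556) = 0.329526 ≈ 0.330.
A–C: 6/30 sites differ → p = 0.2, d = −0.75 ln(1 − 0.266667) = 0.232617 ≈ 0.233.
B–C: 8/30 sites differ → p ≈ 0.266667, d = −0.75 ln(1 − 0.355556) = 0.329526 ≈ 0.330.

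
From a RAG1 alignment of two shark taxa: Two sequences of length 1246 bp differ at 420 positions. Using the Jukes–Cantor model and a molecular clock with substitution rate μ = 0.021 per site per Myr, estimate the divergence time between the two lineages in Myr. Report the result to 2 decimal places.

p = 420/1246 ≈ 0.337079.
d = −(3/4) ln(1 − 4p/3) = −0.75 ln(1 − 0.449439) = −0.75 ln(0.550561)
  = −0.75 × (-0.596818) = 0.447614 substitutions/site.
Under a molecular clock d = 2μt, so t = d/(2μ) = 0.447614 / (2 × 0.021) = 10.66 Myr.

10.66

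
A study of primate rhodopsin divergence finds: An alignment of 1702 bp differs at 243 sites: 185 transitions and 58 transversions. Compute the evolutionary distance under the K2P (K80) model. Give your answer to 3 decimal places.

P = 185/1702 ≈ 0.108696 and Q = 58/1702 ≈ 0.034078.
Under the Kimura two-parameter model, d = −½ ln(1 − 2P − Q) − ¼ ln(1 − 2Q).
1 − 2P − Q = 0.74853, giving −½ ln(0.74853) = 0.144822.
1 − 2Q = 0.931844, giving −¼ ln(0.931844) = 0.017647.
d = 0.144822 + 0.017647 = 0.162469.

0.162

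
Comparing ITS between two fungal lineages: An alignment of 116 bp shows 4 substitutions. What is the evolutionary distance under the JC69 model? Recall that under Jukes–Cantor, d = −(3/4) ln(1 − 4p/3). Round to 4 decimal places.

p = 4/116 ≈ 0.034483.
d = −(3/4) ln(1 − 4p/3) = −0.75 ln(1 − 0.045977) = −0.75 ln(0.954023)
  = −0.75 × (-0.047067) = 0.035300 substitutions/site.

0.0353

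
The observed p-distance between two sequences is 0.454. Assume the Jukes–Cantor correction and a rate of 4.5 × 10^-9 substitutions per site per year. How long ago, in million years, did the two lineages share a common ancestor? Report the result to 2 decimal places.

d = −(3/4) ln(1 − 4p/3) = −0.75 ln(1 − 0.605333) = −0.75 ln(0.394667)
  = −0.75 × (-0.929713) = 0.697285 substitutions/site.
Under a molecular clock d = 2μt, so t = d/(2μ) = 0.697285 / (2 × 4.5 × 10^-9) = 77.48 million years.

77.48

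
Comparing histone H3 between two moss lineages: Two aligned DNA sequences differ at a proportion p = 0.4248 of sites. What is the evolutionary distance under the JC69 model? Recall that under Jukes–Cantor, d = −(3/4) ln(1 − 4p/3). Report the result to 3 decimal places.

0.627

d = −(3/4) ln(1 − 4p/3) = −0.75 ln(1 − 0.5664) = −0.75 ln(0.4336)
  = −0.75 × (-0.835633) = 0.626725 substitutions/site.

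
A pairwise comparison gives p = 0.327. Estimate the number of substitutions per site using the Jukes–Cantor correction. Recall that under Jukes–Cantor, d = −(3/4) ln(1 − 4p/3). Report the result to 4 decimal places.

0.4295

d = −(3/4) ln(1 − 4p/3) = −0.75 ln(1 − 0.436) = −0.75 ln(0.564)
  = −0.75 × (-0.572701) = 0.429526 substitutions/site.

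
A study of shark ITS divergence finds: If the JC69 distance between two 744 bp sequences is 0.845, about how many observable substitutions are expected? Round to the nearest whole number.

Invert JC69: p = (3/4)(1 − e^(−4d/3)) = 0.75 × (1 − e^(-1.126667)) = 0.75 × (1 − 0.324112) = 0.506916.
Expected differing sites = pL ≈ 0.506916 × 744 = 377.145504 ≈ 377.

377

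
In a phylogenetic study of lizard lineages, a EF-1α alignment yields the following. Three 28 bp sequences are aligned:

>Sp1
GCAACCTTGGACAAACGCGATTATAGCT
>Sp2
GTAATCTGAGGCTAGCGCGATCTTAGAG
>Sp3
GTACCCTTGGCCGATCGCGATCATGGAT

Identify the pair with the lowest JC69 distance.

Sp1 and Sp3

Sp1–Sp2: 11/28 differ, p = 0.393, d = 0.556.
Sp1–Sp3: 8/28 differ, p = 0.286, d = 0.360.
Sp2–Sp3: 10/28 differ, p = 0.357, d = 0.485.
The smallest distance is between Sp1 and Sp3.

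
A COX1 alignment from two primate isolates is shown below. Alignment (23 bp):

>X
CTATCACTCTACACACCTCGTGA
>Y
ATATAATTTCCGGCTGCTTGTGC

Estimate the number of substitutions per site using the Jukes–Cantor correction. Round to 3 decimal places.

The sequences differ at 12 of 23 sites, so p = 12/23 ≈ 0.521739.
d = −(3/4) ln(1 − 4p/3) = −0.75 ln(1 − 0.695652) = −0.75 ln(0.304348)
  = −0.75 × (-1.189583) = 0.892187 substitutions/site.

0.892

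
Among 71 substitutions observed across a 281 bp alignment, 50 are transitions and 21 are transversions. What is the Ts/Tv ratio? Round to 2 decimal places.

R = 50/21 = 2.380952… ≈ 2.38 (to 2 d.p.).

2.38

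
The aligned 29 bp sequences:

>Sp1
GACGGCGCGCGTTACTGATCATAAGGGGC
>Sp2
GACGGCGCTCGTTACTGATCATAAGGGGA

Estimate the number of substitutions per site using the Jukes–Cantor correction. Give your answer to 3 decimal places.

0.072

The sequences differ at 2 of 29 sites (9, 29), so p = 2/29 ≈ 0.068966.
d = −(3/4) ln(1 − 4p/3) = −0.75 ln(1 − 0.091955) = −0.75 ln(0.908045)
  = −0.75 × (-0.096461) = 0.072346 substitutions/site.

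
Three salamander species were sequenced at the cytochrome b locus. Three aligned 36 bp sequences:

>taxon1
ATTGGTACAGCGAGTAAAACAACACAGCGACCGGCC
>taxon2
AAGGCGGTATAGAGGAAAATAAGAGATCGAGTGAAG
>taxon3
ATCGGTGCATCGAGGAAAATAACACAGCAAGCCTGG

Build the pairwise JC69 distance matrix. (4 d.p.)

d(taxon1,taxon2) = 0.8240, d(taxon1,taxon3) = 0.3924, d(taxon2,taxon3) = 0.5482

taxon1–taxon2: 18/36 sites differ → p = 0.5, d = −0.75 ln(1 − 0.666667) = 0.823960 ≈ 0.8240.
taxon1–taxon3: 11/36 sites differ → p ≈ 0.305556, d = −0.75 ln(1 − 0.407408) = 0.392437 ≈ 0.3924.
taxon2–taxon3: 14/36 sites differ → p ≈ 0.388889, d = −0.75 ln(1 − 0.518519) = 0.548166 ≈ 0.5482.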